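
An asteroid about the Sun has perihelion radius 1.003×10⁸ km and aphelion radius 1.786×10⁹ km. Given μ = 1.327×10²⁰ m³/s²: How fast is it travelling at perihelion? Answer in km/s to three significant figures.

v ≈ 50.1 km/s

Semi-major axis a = (r_p + r_a)/2 = 9.4315×10⁸ km = 9.432×10¹¹ m.
Vis-viva: v² = μ(2/r − 1/a) = 1.327×10²⁰ × (1.994×10⁻¹¹ − 1.060×10⁻¹²) = 2.505×10⁹ m²/s².
v = 50050 m/s = 50.05 km/s.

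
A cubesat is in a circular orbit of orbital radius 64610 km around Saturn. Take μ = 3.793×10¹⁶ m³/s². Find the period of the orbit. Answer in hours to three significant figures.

T ≈ 4.65 hours

r = 64610 km = 6.461×10⁷ m.
Kepler's third law: T = 2π√(r³/μ) = 2π√((6.461×10⁷)³ / 3.793×10¹⁶).
r³/μ = 7.111×10⁶ s², so T = 2π × 2.667×10³ = 1.675×10⁴ s.
Converting: 1.675×10⁴ s ÷ 3600 = 4.654 hours.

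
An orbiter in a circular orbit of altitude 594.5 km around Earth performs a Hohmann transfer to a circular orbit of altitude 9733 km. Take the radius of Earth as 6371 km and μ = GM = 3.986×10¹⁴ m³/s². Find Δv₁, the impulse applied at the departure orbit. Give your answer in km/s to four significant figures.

Δv ≈ 1.374 km/s

r₁ = 6371 + 594.5 = 6965.5 km = 6.9655×10⁶ m.
r₂ = 6371 + 9733 = 16104 km = 1.6104×10⁷ m.
Transfer ellipse a_t = (r₁ + r₂)/2 = 1.153×10⁷ m.
At r₁: circular v_c1 = √(μ/r₁) = 7565 m/s; transfer-perigee v_p = √[μ(2/r₁ − 1/a_t)] = 8938 m/s.
Δv₁ = v_p − v_c1 = 1374 m/s.
= 1.374 km/s.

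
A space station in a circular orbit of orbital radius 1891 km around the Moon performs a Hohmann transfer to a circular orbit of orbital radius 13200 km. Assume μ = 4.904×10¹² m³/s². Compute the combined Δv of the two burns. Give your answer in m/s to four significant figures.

r₁ = 1891 km = 1.891×10⁶ m.
r₂ = 13200 km = 1.320×10⁷ m.
Transfer ellipse a_t = (r₁ + r₂)/2 = 7.546×10⁶ m.
At r₁: circular v_c1 = √(μ/r₁) = 1610 m/s; transfer-perilune v_p = √[μ(2/r₁ − 1/a_t)] = 2130 m/s.
Δv₁ = v_p − v_c1 = 519.6 m/s.
At r₂: circular v_c2 = √(μ/r₂) = 609.5 m/s; transfer-apolune v_a = √[μ(2/r₂ − 1/a_t)] = 305.1 m/s.
Δv₂ = v_c2 − v_a = 304.4 m/s.
Total Δv = Δv₁ + Δv₂ = 824.0 m/s.

Δv_total ≈ 824.0 m/s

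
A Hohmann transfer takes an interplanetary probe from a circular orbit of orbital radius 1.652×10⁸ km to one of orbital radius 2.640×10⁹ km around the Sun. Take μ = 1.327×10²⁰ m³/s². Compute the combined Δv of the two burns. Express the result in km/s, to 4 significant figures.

Δv_total ≈ 15.20 km/s

r₁ = 1.652×10⁸ km = 1.652×10¹¹ m.
r₂ = 2.640×10⁹ km = 2.640×10¹² m.
Transfer ellipse a_t = (r₁ + r₂)/2 = 1.403×10¹² m.
At r₁: circular v_c1 = √(μ/r₁) = 28340 m/s; transfer-perihelion v_p = √[μ(2/r₁ − 1/a_t)] = 38880 m/s.
Δv₁ = v_p − v_c1 = 10540 m/s.
At r₂: circular v_c2 = √(μ/r₂) = 7090 m/s; transfer-aphelion v_a = √[μ(2/r₂ − 1/a_t)] = 2433 m/s.
Δv₂ = v_c2 − v_a = 4657 m/s.
Total Δv = Δv₁ + Δv₂ = 15200 m/s = 15.20 km/s.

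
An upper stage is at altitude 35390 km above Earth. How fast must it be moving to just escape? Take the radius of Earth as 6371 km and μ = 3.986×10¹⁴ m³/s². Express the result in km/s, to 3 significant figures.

v_esc ≈ 4.37 km/s

r = 6371 + 35390 = 41761 km = 4.1761×10⁷ m.
Escape speed v_esc = √(2μ/r) = √(2 × 3.986×10¹⁴ / 4.176×10⁷) = √(1.909×10⁷) = 4369 m/s.
= 4.369 km/s.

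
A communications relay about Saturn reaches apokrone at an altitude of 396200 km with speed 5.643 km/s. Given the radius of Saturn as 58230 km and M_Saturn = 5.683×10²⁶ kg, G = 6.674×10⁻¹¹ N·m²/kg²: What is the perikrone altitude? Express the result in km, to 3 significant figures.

perikrone altitude ≈ 48900 km

μ = GM = 6.674×10⁻¹¹ × 5.683×10²⁶ = 3.793×10¹⁶ m³/s².
r_a = 58230 + 396200 = 4.5443×10⁵ km = 4.544×10⁸ m.
Specific energy ε = v²/2 − μ/r = -6.754×10⁷ J/kg, so a = −μ/(2ε) = 2.808×10⁸ m.
The apsides satisfy r_p + r_a = 2a, so the perikrone radius is 2a − r_a = 1.071×10⁸ m = 1.0712×10⁵ km.
Perikrone altitude = 1.0712×10⁵ − 58230 = 48893 km.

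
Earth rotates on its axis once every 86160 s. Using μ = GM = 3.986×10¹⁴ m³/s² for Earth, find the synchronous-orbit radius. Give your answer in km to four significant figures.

A synchronous orbit has period T, so by Kepler's third law a = (μT²/4π²)^(1/3).
μT²/4π² = 3.986×10¹⁴ × (8.616×10⁴)² / 39.48 = 7.495×10²² m³.
a = 4.216×10⁷ m = 42163 km.

r_sync ≈ 42160 km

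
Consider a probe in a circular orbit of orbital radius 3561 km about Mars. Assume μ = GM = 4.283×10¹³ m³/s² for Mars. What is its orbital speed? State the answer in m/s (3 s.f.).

v ≈ 3470 m/s

r = 3561 km = 3.561×10⁶ m.
For a circular orbit v = √(μ/r) = √(4.283×10¹³ / 3.561×10⁶) = √(1.203×10⁷) = 3468 m/s.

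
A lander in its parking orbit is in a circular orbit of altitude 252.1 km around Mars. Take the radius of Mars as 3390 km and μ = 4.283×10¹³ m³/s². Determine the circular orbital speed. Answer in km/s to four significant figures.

r = 3390 + 252.1 = 3642.1 km = 3.6421×10⁶ m.
For a circular orbit v = √(μ/r) = √(4.283×10¹³ / 3.642×10⁶) = √(1.176×10⁷) = 3429 m/s.
That is 3.429 km/s.

v ≈ 3.429 km/s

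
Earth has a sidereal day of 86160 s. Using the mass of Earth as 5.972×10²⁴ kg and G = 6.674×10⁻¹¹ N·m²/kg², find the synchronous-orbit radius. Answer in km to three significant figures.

μ = GM = 6.674×10⁻¹¹ × 5.972×10²⁴ = 3.986×10¹⁴ m³/s².
A synchronous orbit has period T, so by Kepler's third law a = (μT²/4π²)^(1/3).
μT²/4π² = 3.986×10¹⁴ × (8.616×10⁴)² / 39.48 = 7.495×10²² m³.
a = 4.216×10⁷ m = 42162 km.

r_sync ≈ 42200 km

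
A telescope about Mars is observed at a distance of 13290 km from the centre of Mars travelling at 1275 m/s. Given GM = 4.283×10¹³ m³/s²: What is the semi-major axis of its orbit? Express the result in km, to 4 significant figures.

a ≈ 8886 km

r = 1.329×10⁷ m.
Specific orbital energy ε = v²/2 − μ/r = (1275)²/2 − 4.283×10¹³/1.329×10⁷ = -2.410×10⁶ J/kg.
Since ε = −μ/(2a), a = −μ/(2ε) = 8.886×10⁶ m = 8886.2 km.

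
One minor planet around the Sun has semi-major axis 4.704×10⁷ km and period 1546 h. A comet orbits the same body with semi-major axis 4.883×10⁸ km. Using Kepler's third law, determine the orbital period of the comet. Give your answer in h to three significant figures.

T₂ ≈ 51700 h

Kepler's third law: T² ∝ a³, so T₂ = T₁ (a₂/a₁)^(3/2).
a₂/a₁ = 10.38, (a₂/a₁)^(3/2) = 33.44.
T₂ = 1546 × 33.44 = 51710 h.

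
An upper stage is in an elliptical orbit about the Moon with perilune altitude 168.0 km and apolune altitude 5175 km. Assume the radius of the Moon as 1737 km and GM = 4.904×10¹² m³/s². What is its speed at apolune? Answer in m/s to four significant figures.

r_p = 1737 + 168.0 = 1905.0 km = 1.9050×10⁶ m.
r_a = 1737 + 5175 = 6912.0 km = 6.9120×10⁶ m.
Semi-major axis a = (r_p + r_a)/2 = 4408.5 km = 4.408×10⁶ m.
Vis-viva: v² = μ(2/r − 1/a) = 4.904×10¹² × (2.894×10⁻⁷ − 2.268×10⁻⁷) = 3.066×10⁵ m²/s².
v = 553.7 m/s.

v ≈ 553.7 m/s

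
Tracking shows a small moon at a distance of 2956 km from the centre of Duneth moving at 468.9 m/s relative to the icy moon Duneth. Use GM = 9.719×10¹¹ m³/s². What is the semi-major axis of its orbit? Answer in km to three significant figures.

r = 2.956×10⁶ m.
Specific orbital energy ε = v²/2 − μ/r = (468.9)²/2 − 9.719×10¹¹/2.956×10⁶ = -2.189×10⁵ J/kg.
Since ε = −μ/(2a), a = −μ/(2ε) = 2.220×10⁶ m = 2220.4 km.

a ≈ 2220 km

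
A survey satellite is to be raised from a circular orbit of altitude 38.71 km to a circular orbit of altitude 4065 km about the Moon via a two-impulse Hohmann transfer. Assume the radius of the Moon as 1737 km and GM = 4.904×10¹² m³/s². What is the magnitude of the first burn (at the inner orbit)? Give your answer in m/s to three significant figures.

Δv ≈ 395 m/s

r₁ = 1737 + 38.71 = 1775.7 km = 1.7757×10⁶ m.
r₂ = 1737 + 4065 = 5802.0 km = 5.8020×10⁶ m.
Transfer ellipse a_t = (r₁ + r₂)/2 = 3.789×10⁶ m.
At r₁: circular v_c1 = √(μ/r₁) = 1662 m/s; transfer-perilune v_p = √[μ(2/r₁ − 1/a_t)] = 2056 m/s.
Δv₁ = v_p − v_c1 = 394.6 m/s.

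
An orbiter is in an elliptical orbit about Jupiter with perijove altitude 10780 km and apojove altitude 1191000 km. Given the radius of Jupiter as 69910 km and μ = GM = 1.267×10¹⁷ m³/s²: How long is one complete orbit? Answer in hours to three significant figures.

T ≈ 85.2 hours

r_p = 69910 + 10780 = 80690 km = 8.0690×10⁷ m.
r_a = 69910 + 1191000 = 1260900 km = 1.2609×10⁹ m.
Semi-major axis a = (r_p + r_a)/2 = (80690 + 1.2609×10⁶)/2 = 6.7080×10⁵ km = 6.708×10⁸ m.
By Kepler's third law T = 2π√(a³/μ) = 2π × 4.881×10⁴ = 3.067×10⁵ s.
= 85.19 hours.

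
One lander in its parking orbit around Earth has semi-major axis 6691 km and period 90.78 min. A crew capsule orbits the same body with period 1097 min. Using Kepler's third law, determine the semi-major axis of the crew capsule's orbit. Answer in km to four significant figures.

a₂ ≈ 35230 km

Kepler's third law: a³ ∝ T², so a₂ = a₁ (T₂/T₁)^(2/3).
T₂/T₁ = 12.08, (T₂/T₁)^(2/3) = 5.266.
a₂ = 6691 × 5.266 = 35230 km.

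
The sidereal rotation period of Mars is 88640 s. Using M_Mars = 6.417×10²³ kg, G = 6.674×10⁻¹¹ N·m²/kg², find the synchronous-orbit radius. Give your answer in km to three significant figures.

μ = GM = 6.674×10⁻¹¹ × 6.417×10²³ = 4.283×10¹³ m³/s².
A synchronous orbit has period T, so by Kepler's third law a = (μT²/4π²)^(1/3).
μT²/4π² = 4.283×10¹³ × (8.864×10⁴)² / 39.48 = 8.524×10²¹ m³.
a = 2.043×10⁷ m = 20427 km.

r_sync ≈ 20400 km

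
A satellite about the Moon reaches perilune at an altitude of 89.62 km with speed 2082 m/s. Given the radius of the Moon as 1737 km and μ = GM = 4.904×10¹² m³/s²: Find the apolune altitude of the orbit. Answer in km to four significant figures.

r_p = 1737 + 89.62 = 1826.6 km = 1.827×10⁶ m.
Specific energy ε = v²/2 − μ/r = -5.174×10⁵ J/kg, so a = −μ/(2ε) = 4.739×10⁶ m.
The apsides satisfy r_p + r_a = 2a, so the apolune radius is 2a − r_p = 7.652×10⁶ m = 7651.9 km.
Apolune altitude = 7651.9 − 1737 = 5914.9 km.

apolune altitude ≈ 5915 km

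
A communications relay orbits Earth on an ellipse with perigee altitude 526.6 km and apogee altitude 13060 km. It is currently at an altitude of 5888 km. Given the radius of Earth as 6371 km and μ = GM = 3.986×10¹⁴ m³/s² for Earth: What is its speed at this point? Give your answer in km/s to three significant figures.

r_p = 6371 + 526.6 = 6897.6 km = 6.8976×10⁶ m.
r_a = 6371 + 13060 = 19431 km = 1.9431×10⁷ m.
r = 6371 + 5888 = 12259 km = 1.226×10⁷ m.
Semi-major axis a = (r_p + r_a)/2 = 13164 km = 1.316×10⁷ m.
Vis-viva: v² = μ(2/r − 1/a) = 3.986×10¹⁴ × (1.631×10⁻⁷ − 7.596×10⁻⁸) = 3.475×10⁷ m²/s².
v = 5895 m/s = 5.895 km/s.

v ≈ 5.89 km/s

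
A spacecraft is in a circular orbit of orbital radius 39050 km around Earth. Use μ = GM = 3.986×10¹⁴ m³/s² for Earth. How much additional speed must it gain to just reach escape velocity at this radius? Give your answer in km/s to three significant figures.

r = 39050 km = 3.905×10⁷ m.
Circular speed v_c = √(μ/r) = 3195 m/s.
Escape speed v_esc = √(2μ/r) = √2 × v_c = 4518 m/s.
Δv = v_esc − v_c = 1323 m/s = 1.323 km/s.

Δv ≈ 1.32 km/s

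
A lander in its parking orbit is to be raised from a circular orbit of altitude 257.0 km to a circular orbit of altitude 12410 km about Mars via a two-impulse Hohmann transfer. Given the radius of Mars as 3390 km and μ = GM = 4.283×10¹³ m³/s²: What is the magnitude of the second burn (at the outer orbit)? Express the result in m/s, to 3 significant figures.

Δv ≈ 638 m/s

r₁ = 3390 + 257.0 = 3647.0 km = 3.6470×10⁶ m.
r₂ = 3390 + 12410 = 15800 km = 1.5800×10⁷ m.
Transfer ellipse a_t = (r₁ + r₂)/2 = 9.724×10⁶ m.
At r₁: circular v_c1 = √(μ/r₁) = 3427 m/s; transfer-periapsis v_p = √[μ(2/r₁ − 1/a_t)] = 4368 m/s.
At r₂: circular v_c2 = √(μ/r₂) = 1646 m/s; transfer-apoapsis v_a = √[μ(2/r₂ − 1/a_t)] = 1008 m/s.
Δv₂ = v_c2 − v_a = 638.1 m/s.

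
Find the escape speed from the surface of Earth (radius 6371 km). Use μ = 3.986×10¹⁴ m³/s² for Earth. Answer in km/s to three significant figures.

r = R = 6.371×10⁶ m.
Escape speed v_esc = √(2μ/r) = √(2 × 3.986×10¹⁴ / 6.371×10⁶) = √(1.251×10⁸) = 11190 m/s.
= 11.19 km/s.

v_esc ≈ 11.2 km/s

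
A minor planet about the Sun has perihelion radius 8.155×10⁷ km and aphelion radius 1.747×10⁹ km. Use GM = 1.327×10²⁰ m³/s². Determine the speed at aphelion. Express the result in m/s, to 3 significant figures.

Semi-major axis a = (r_p + r_a)/2 = 9.1428×10⁸ km = 9.143×10¹¹ m.
Vis-viva: v² = μ(2/r − 1/a) = 1.327×10²⁰ × (1.145×10⁻¹² − 1.094×10⁻¹²) = 6.775×10⁶ m²/s².
v = 2603 m/s.

v ≈ 2600 m/s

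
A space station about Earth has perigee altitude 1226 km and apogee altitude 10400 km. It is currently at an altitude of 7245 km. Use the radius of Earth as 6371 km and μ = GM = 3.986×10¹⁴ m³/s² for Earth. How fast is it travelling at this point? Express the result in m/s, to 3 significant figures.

r_p = 6371 + 1226 = 7597.0 km = 7.5970×10⁶ m.
r_a = 6371 + 10400 = 16771 km = 1.6771×10⁷ m.
r = 6371 + 7245 = 13616 km = 1.362×10⁷ m.
Semi-major axis a = (r_p + r_a)/2 = 12184 km = 1.218×10⁷ m.
Vis-viva: v² = μ(2/r − 1/a) = 3.986×10¹⁴ × (1.469×10⁻⁷ − 8.207×10⁻⁸) = 2.583×10⁷ m²/s².
v = 5083 m/s.

v ≈ 5080 m/s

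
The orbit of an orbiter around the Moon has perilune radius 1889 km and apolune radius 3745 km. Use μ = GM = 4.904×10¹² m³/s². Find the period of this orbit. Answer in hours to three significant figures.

Semi-major axis a = (r_p + r_a)/2 = (1889.0 + 3745.0)/2 = 2817.0 km = 2.817×10⁶ m.
By Kepler's third law T = 2π√(a³/μ) = 2π × 2.135×10³ = 1.341×10⁴ s.
= 3.726 hours.

T ≈ 3.73 hours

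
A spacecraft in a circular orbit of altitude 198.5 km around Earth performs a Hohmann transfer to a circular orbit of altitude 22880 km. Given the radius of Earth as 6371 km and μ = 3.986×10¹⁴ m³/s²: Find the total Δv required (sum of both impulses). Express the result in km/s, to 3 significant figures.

Δv_total ≈ 3.62 km/s

r₁ = 6371 + 198.5 = 6569.5 km = 6.5695×10⁶ m.
r₂ = 6371 + 22880 = 29251 km = 2.9251×10⁷ m.
Transfer ellipse a_t = (r₁ + r₂)/2 = 1.791×10⁷ m.
At r₁: circular v_c1 = √(μ/r₁) = 7789 m/s; transfer-perigee v_p = √[μ(2/r₁ − 1/a_t)] = 9955 m/s.
Δv₁ = v_p − v_c1 = 2165 m/s.
At r₂: circular v_c2 = √(μ/r₂) = 3691 m/s; transfer-apogee v_a = √[μ(2/r₂ − 1/a_t)] = 2236 m/s.
Δv₂ = v_c2 − v_a = 1456 m/s.
Total Δv = Δv₁ + Δv₂ = 3621 m/s = 3.621 km/s.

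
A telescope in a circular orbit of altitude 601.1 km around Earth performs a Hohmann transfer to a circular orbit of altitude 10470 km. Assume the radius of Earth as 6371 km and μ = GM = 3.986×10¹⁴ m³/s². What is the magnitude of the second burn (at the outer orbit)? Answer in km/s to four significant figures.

Δv ≈ 1.142 km/s

r₁ = 6371 + 601.1 = 6972.1 km = 6.9721×10⁶ m.
r₂ = 6371 + 10470 = 16841 km = 1.6841×10⁷ m.
Transfer ellipse a_t = (r₁ + r₂)/2 = 1.191×10⁷ m.
At r₁: circular v_c1 = √(μ/r₁) = 7561 m/s; transfer-perigee v_p = √[μ(2/r₁ − 1/a_t)] = 8992 m/s.
At r₂: circular v_c2 = √(μ/r₂) = 4865 m/s; transfer-apogee v_a = √[μ(2/r₂ − 1/a_t)] = 3723 m/s.
Δv₂ = v_c2 − v_a = 1142 m/s.
= 1.142 km/s.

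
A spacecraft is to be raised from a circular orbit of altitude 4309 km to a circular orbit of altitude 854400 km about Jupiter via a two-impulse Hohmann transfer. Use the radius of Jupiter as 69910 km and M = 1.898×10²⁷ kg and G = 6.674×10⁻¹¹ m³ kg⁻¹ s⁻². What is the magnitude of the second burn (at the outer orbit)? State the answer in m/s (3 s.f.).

μ = GM = 6.674×10⁻¹¹ × 1.898×10²⁷ = 1.267×10¹⁷ m³/s².
r₁ = 69910 + 4309 = 74219 km = 7.4219×10⁷ m.
r₂ = 69910 + 854400 = 924310 km = 9.2431×10⁸ m.
Transfer ellipse a_t = (r₁ + r₂)/2 = 4.993×10⁸ m.
At r₁: circular v_c1 = √(μ/r₁) = 41310 m/s; transfer-perijove v_p = √[μ(2/r₁ − 1/a_t)] = 56210 m/s.
At r₂: circular v_c2 = √(μ/r₂) = 11710 m/s; transfer-apojove v_a = √[μ(2/r₂ − 1/a_t)] = 4514 m/s.
Δv₂ = v_c2 − v_a = 7193 m/s.

Δv ≈ 7190 m/s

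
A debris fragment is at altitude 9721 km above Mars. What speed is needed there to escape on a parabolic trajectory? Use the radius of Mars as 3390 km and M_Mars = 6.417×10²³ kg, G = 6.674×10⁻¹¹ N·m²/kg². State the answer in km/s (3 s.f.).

v_esc ≈ 2.56 km/s

μ = GM = 6.674×10⁻¹¹ × 6.417×10²³ = 4.283×10¹³ m³/s².
r = 3390 + 9721 = 13111 km = 1.3111×10⁷ m.
Escape speed v_esc = √(2μ/r) = √(2 × 4.283×10¹³ / 1.311×10⁷) = √(6.533×10⁶) = 2556 m/s.
= 2.556 km/s.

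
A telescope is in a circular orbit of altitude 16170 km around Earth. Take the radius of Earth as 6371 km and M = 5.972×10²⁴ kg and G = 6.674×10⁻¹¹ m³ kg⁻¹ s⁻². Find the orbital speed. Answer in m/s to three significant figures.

v ≈ 4210 m/s

μ = GM = 6.674×10⁻¹¹ × 5.972×10²⁴ = 3.986×10¹⁴ m³/s².
r = 6371 + 16170 = 22541 km = 2.2541×10⁷ m.
For a circular orbit v = √(μ/r) = √(3.986×10¹⁴ / 2.254×10⁷) = √(1.768×10⁷) = 4205 m/s.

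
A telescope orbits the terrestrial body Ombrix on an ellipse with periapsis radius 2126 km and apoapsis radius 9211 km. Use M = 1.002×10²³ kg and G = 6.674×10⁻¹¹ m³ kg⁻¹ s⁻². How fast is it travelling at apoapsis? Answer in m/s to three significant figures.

v ≈ 522 m/s

μ = GM = 6.674×10⁻¹¹ × 1.002×10²³ = 6.687×10¹² m³/s².
Semi-major axis a = (r_p + r_a)/2 = 5668.5 km = 5.668×10⁶ m.
Vis-viva: v² = μ(2/r − 1/a) = 6.687×10¹² × (2.171×10⁻⁷ − 1.764×10⁻⁷) = 2.723×10⁵ m²/s².
v = 521.8 m/s.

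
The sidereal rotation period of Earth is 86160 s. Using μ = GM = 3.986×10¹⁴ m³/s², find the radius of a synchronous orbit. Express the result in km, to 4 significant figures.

r_sync ≈ 42160 km

A synchronous orbit has period T, so by Kepler's third law a = (μT²/4π²)^(1/3).
μT²/4π² = 3.986×10¹⁴ × (8.616×10⁴)² / 39.48 = 7.495×10²² m³.
a = 4.216×10⁷ m = 42163 km.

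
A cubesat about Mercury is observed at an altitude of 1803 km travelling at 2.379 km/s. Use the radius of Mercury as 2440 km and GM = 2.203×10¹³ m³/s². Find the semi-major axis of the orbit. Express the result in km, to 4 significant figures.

a ≈ 4663 km

r = 2440 + 1803 = 4243.0 km = 4.243×10⁶ m.
Specific orbital energy ε = v²/2 − μ/r = (2379)²/2 − 2.203×10¹³/4.243×10⁶ = -2.362×10⁶ J/kg.
Since ε = −μ/(2a), a = −μ/(2ε) = 4.663×10⁶ m = 4662.9 km.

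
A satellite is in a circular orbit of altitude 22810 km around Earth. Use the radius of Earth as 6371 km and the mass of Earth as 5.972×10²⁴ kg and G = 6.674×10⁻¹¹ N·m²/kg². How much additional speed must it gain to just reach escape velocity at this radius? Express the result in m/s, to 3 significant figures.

μ = GM = 6.674×10⁻¹¹ × 5.972×10²⁴ = 3.986×10¹⁴ m³/s².
r = 6371 + 22810 = 29181 km = 2.9181×10⁷ m.
Circular speed v_c = √(μ/r) = 3696 m/s.
Escape speed v_esc = √(2μ/r) = √2 × v_c = 5227 m/s.
Δv = v_esc − v_c = 1531 m/s.

Δv ≈ 1530 m/s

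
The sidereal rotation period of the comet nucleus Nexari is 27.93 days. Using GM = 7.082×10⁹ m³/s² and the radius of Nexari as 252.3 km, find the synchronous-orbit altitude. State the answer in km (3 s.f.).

T = 27.93 days = 2.413×10⁶ s.
A synchronous orbit has period T, so by Kepler's third law a = (μT²/4π²)^(1/3).
μT²/4π² = 7.082×10⁹ × (2.413×10⁶)² / 39.48 = 1.045×10²¹ m³.
a = 1.015×10⁷ m = 10147 km.
Altitude h = a − R = 10147 − 252.3 = 9894.3 km.

h_sync ≈ 9890 km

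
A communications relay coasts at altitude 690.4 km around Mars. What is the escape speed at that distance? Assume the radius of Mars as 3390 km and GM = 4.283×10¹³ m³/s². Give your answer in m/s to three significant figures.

v_esc ≈ 4580 m/s

r = 3390 + 690.4 = 4080.4 km = 4.0804×10⁶ m.
Escape speed v_esc = √(2μ/r) = √(2 × 4.283×10¹³ / 4.080×10⁶) = √(2.099×10⁷) = 4582 m/s.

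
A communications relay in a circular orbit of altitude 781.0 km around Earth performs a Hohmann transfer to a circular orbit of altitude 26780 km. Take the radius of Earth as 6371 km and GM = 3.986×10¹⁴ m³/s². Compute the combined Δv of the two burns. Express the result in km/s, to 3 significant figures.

r₁ = 6371 + 781.0 = 7152.0 km = 7.1520×10⁶ m.
r₂ = 6371 + 26780 = 33151 km = 3.3151×10⁷ m.
Transfer ellipse a_t = (r₁ + r₂)/2 = 2.015×10⁷ m.
At r₁: circular v_c1 = √(μ/r₁) = 7465 m/s; transfer-perigee v_p = √[μ(2/r₁ − 1/a_t)] = 9575 m/s.
Δv₁ = v_p − v_c1 = 2110 m/s.
At r₂: circular v_c2 = √(μ/r₂) = 3468 m/s; transfer-apogee v_a = √[μ(2/r₂ − 1/a_t)] = 2066 m/s.
Δv₂ = v_c2 − v_a = 1402 m/s.
Total Δv = Δv₁ + Δv₂ = 3512 m/s = 3.512 km/s.

Δv_total ≈ 3.51 km/s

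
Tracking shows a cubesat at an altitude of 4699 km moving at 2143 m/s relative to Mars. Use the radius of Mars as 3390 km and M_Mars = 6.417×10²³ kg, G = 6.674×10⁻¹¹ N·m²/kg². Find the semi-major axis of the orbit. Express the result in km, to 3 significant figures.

a ≈ 7140 km

μ = GM = 6.674×10⁻¹¹ × 6.417×10²³ = 4.283×10¹³ m³/s².
r = 3390 + 4699 = 8089.0 km = 8.089×10⁶ m.
Vis-viva rearranged: 1/a = 2/r − v²/μ = 2.472×10⁻⁷ − 1.072×10⁻⁷ = 1.400×10⁻⁷ m⁻¹.
a = 7.142×10⁶ m = 7142.0 km.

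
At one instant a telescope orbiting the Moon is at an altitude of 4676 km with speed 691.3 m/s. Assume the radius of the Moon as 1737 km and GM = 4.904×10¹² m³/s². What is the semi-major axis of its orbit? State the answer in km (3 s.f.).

a ≈ 4660 km

r = 1737 + 4676 = 6413.0 km = 6.413×10⁶ m.
Specific orbital energy ε = v²/2 − μ/r = (691.3)²/2 − 4.904×10¹²/6.413×10⁶ = -5.257×10⁵ J/kg.
Since ε = −μ/(2a), a = −μ/(2ε) = 4.664×10⁶ m = 4663.8 km.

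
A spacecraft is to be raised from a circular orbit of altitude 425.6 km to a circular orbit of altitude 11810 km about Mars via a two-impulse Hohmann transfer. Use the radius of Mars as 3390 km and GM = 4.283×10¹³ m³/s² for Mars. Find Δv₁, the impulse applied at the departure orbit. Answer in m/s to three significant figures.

Δv ≈ 886 m/s

r₁ = 3390 + 425.6 = 3815.6 km = 3.8156×10⁶ m.
r₂ = 3390 + 11810 = 15200 km = 1.5200×10⁷ m.
Transfer ellipse a_t = (r₁ + r₂)/2 = 9.508×10⁶ m.
At r₁: circular v_c1 = √(μ/r₁) = 3350 m/s; transfer-periapsis v_p = √[μ(2/r₁ − 1/a_t)] = 4236 m/s.
Δv₁ = v_p − v_c1 = 885.8 m/s.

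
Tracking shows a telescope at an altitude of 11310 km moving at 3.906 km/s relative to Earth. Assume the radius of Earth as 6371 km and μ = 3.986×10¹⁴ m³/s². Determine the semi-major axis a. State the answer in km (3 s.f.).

a ≈ 13400 km

r = 6371 + 11310 = 17681 km = 1.768×10⁷ m.
Vis-viva rearranged: 1/a = 2/r − v²/μ = 1.131×10⁻⁷ − 3.828×10⁻⁸ = 7.484×10⁻⁸ m⁻¹.
a = 1.336×10⁷ m = 13362 km.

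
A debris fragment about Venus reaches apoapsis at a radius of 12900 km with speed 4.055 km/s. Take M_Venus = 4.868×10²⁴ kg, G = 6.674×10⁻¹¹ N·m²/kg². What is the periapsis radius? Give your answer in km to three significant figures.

periapsis radius ≈ 6250 km

μ = GM = 6.674×10⁻¹¹ × 4.868×10²⁴ = 3.249×10¹⁴ m³/s².
r_a = 1.290×10⁷ m.
Specific energy ε = v²/2 − μ/r = -1.696×10⁷ J/kg, so a = −μ/(2ε) = 9.576×10⁶ m.
The apsides satisfy r_p + r_a = 2a, so the periapsis radius is 2a − r_a = 6.252×10⁶ m = 6252.0 km.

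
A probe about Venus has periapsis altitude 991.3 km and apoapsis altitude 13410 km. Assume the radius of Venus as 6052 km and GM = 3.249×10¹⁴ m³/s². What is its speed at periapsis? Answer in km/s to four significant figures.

r_p = 6052 + 991.3 = 7043.3 km = 7.0433×10⁶ m.
r_a = 6052 + 13410 = 19462 km = 1.9462×10⁷ m.
Semi-major axis a = (r_p + r_a)/2 = 13253 km = 1.325×10⁷ m.
Vis-viva: v² = μ(2/r − 1/a) = 3.249×10¹⁴ × (2.840×10⁻⁷ − 7.546×10⁻⁸) = 6.774×10⁷ m²/s².
v = 8231 m/s = 8.231 km/s.

v ≈ 8.231 km/s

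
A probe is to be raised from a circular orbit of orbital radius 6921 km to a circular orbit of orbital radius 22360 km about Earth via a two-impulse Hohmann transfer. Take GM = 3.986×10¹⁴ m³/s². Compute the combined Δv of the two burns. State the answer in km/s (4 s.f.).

Δv_total ≈ 3.109 km/s

r₁ = 6921 km = 6.921×10⁶ m.
r₂ = 22360 km = 2.236×10⁷ m.
Transfer ellipse a_t = (r₁ + r₂)/2 = 1.464×10⁷ m.
At r₁: circular v_c1 = √(μ/r₁) = 7589 m/s; transfer-perigee v_p = √[μ(2/r₁ − 1/a_t)] = 9379 m/s.
Δv₁ = v_p − v_c1 = 1790 m/s.
At r₂: circular v_c2 = √(μ/r₂) = 4222 m/s; transfer-apogee v_a = √[μ(2/r₂ − 1/a_t)] = 2903 m/s.
Δv₂ = v_c2 − v_a = 1319 m/s.
Total Δv = Δv₁ + Δv₂ = 3109 m/s = 3.109 km/s.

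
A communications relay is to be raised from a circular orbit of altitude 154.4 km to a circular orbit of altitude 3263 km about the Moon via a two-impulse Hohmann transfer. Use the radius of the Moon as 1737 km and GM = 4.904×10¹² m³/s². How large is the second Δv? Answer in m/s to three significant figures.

Δv ≈ 257 m/s

r₁ = 1737 + 154.4 = 1891.4 km = 1.8914×10⁶ m.
r₂ = 1737 + 3263 = 5000.0 km = 5.0000×10⁶ m.
Transfer ellipse a_t = (r₁ + r₂)/2 = 3.446×10⁶ m.
At r₁: circular v_c1 = √(μ/r₁) = 1610 m/s; transfer-perilune v_p = √[μ(2/r₁ − 1/a_t)] = 1940 m/s.
At r₂: circular v_c2 = √(μ/r₂) = 990.4 m/s; transfer-apolune v_a = √[μ(2/r₂ − 1/a_t)] = 733.7 m/s.
Δv₂ = v_c2 − v_a = 256.6 m/s.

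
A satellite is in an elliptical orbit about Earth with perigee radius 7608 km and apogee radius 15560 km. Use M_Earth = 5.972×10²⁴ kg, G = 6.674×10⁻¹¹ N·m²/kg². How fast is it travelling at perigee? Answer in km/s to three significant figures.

μ = GM = 6.674×10⁻¹¹ × 5.972×10²⁴ = 3.986×10¹⁴ m³/s².
Semi-major axis a = (r_p + r_a)/2 = 11584 km = 1.158×10⁷ m.
Vis-viva: v² = μ(2/r − 1/a) = 3.986×10¹⁴ × (2.629×10⁻⁷ − 8.633×10⁻⁸) = 7.037×10⁷ m²/s².
v = 8389 m/s = 8.389 km/s.

v ≈ 8.39 km/s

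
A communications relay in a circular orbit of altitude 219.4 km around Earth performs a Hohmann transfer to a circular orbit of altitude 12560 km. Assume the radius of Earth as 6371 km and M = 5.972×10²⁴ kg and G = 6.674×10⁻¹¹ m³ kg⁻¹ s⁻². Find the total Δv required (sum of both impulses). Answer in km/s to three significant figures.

Δv_total ≈ 2.99 km/s

μ = GM = 6.674×10⁻¹¹ × 5.972×10²⁴ = 3.986×10¹⁴ m³/s².
r₁ = 6371 + 219.4 = 6590.4 km = 6.5904×10⁶ m.
r₂ = 6371 + 12560 = 18931 km = 1.8931×10⁷ m.
Transfer ellipse a_t = (r₁ + r₂)/2 = 1.276×10⁷ m.
At r₁: circular v_c1 = √(μ/r₁) = 7777 m/s; transfer-perigee v_p = √[μ(2/r₁ − 1/a_t)] = 9472 m/s.
Δv₁ = v_p − v_c1 = 1695 m/s.
At r₂: circular v_c2 = √(μ/r₂) = 4588 m/s; transfer-apogee v_a = √[μ(2/r₂ − 1/a_t)] = 3298 m/s.
Δv₂ = v_c2 − v_a = 1291 m/s.
Total Δv = Δv₁ + Δv₂ = 2986 m/s = 2.986 km/s.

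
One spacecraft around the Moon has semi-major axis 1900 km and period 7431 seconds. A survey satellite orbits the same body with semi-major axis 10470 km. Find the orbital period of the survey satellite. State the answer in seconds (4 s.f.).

Kepler's third law: T² ∝ a³, so T₂ = T₁ (a₂/a₁)^(3/2).
a₂/a₁ = 5.511, (a₂/a₁)^(3/2) = 12.94.
T₂ = 7431 × 12.94 = 96130 seconds.

T₂ ≈ 96130 seconds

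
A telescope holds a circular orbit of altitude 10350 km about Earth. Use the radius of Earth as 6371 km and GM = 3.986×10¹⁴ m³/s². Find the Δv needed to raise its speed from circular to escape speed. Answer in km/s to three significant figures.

r = 6371 + 10350 = 16721 km = 1.6721×10⁷ m.
Circular speed v_c = √(μ/r) = 4882 m/s.
Escape speed v_esc = √(2μ/r) = √2 × v_c = 6905 m/s.
Δv = v_esc − v_c = 2022 m/s = 2.022 km/s.

Δv ≈ 2.02 km/s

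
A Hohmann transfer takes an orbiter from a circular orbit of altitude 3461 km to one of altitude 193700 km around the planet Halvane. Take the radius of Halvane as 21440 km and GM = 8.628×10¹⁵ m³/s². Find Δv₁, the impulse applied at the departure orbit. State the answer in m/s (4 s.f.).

Δv ≈ 6308 m/s

r₁ = 21440 + 3461 = 24901 km = 2.4901×10⁷ m.
r₂ = 21440 + 193700 = 215140 km = 2.1514×10⁸ m.
Transfer ellipse a_t = (r₁ + r₂)/2 = 1.200×10⁸ m.
At r₁: circular v_c1 = √(μ/r₁) = 18610 m/s; transfer-periapsis v_p = √[μ(2/r₁ − 1/a_t)] = 24920 m/s.
Δv₁ = v_p − v_c1 = 6308 m/s.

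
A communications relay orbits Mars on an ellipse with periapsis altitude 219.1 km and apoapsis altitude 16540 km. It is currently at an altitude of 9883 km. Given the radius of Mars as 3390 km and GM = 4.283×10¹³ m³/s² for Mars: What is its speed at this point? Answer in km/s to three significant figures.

r_p = 3390 + 219.1 = 3609.1 km = 3.6091×10⁶ m.
r_a = 3390 + 16540 = 19930 km = 1.9930×10⁷ m.
r = 3390 + 9883 = 13273 km = 1.327×10⁷ m.
Semi-major axis a = (r_p + r_a)/2 = 11770 km = 1.177×10⁷ m.
Vis-viva: v² = μ(2/r − 1/a) = 4.283×10¹³ × (1.507×10⁻⁷ − 8.497×10⁻⁸) = 2.815×10⁶ m²/s².
v = 1678 m/s = 1.678 km/s.

v ≈ 1.68 km/s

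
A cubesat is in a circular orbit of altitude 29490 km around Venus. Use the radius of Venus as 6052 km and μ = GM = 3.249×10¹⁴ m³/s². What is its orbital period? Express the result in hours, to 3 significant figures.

r = 6052 + 29490 = 35542 km = 3.5542×10⁷ m.
Kepler's third law: T = 2π√(r³/μ) = 2π√((3.554×10⁷)³ / 3.249×10¹⁴).
r³/μ = 1.382×10⁸ s², so T = 2π × 1.176×10⁴ = 7.386×10⁴ s.
Converting: 7.386×10⁴ s ÷ 3600 = 20.52 hours.

T ≈ 20.5 hours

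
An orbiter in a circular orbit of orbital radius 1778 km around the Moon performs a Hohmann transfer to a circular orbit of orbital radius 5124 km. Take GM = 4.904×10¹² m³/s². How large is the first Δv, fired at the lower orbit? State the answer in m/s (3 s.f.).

Δv ≈ 363 m/s

r₁ = 1778 km = 1.778×10⁶ m.
r₂ = 5124 km = 5.124×10⁶ m.
Transfer ellipse a_t = (r₁ + r₂)/2 = 3.451×10⁶ m.
At r₁: circular v_c1 = √(μ/r₁) = 1661 m/s; transfer-perilune v_p = √[μ(2/r₁ − 1/a_t)] = 2024 m/s.
Δv₁ = v_p − v_c1 = 362.9 m/s.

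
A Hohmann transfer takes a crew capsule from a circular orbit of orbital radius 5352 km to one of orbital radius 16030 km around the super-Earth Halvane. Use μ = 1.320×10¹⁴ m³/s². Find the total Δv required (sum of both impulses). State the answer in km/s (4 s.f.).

Δv_total ≈ 1.954 km/s

r₁ = 5352 km = 5.352×10⁶ m.
r₂ = 16030 km = 1.603×10⁷ m.
Transfer ellipse a_t = (r₁ + r₂)/2 = 1.069×10⁷ m.
At r₁: circular v_c1 = √(μ/r₁) = 4966 m/s; transfer-periapsis v_p = √[μ(2/r₁ − 1/a_t)] = 6081 m/s.
Δv₁ = v_p − v_c1 = 1115 m/s.
At r₂: circular v_c2 = √(μ/r₂) = 2870 m/s; transfer-apoapsis v_a = √[μ(2/r₂ − 1/a_t)] = 2030 m/s.
Δv₂ = v_c2 − v_a = 839.3 m/s.
Total Δv = Δv₁ + Δv₂ = 1954 m/s = 1.954 km/s.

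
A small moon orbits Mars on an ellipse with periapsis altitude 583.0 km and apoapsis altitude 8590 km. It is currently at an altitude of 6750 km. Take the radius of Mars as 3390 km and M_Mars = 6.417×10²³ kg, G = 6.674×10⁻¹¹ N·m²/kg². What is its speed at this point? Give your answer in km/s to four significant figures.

μ = GM = 6.674×10⁻¹¹ × 6.417×10²³ = 4.283×10¹³ m³/s².
r_p = 3390 + 583.0 = 3973.0 km = 3.9730×10⁶ m.
r_a = 3390 + 8590 = 11980 km = 1.1980×10⁷ m.
r = 3390 + 6750 = 10140 km = 1.014×10⁷ m.
Semi-major axis a = (r_p + r_a)/2 = 7976.5 km = 7.976×10⁶ m.
Vis-viva: v² = μ(2/r − 1/a) = 4.283×10¹³ × (1.972×10⁻⁷ − 1.254×10⁻⁷) = 3.078×10⁶ m²/s².
v = 1754 m/s = 1.754 km/s.

v ≈ 1.754 km/s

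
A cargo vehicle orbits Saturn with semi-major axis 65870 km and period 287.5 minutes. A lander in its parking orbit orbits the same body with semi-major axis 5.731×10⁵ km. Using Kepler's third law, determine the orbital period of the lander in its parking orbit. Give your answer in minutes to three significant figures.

T₂ ≈ 7380 minutes

Kepler's third law: T² ∝ a³, so T₂ = T₁ (a₂/a₁)^(3/2).
a₂/a₁ = 8.700, (a₂/a₁)^(3/2) = 25.66.
T₂ = 287.5 × 25.66 = 7378 minutes.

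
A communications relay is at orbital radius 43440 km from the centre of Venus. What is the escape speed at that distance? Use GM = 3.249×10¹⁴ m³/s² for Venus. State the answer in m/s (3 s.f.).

v_esc ≈ 3870 m/s

r = 43440 km = 4.344×10⁷ m.
Escape speed v_esc = √(2μ/r) = √(2 × 3.249×10¹⁴ / 4.344×10⁷) = √(1.496×10⁷) = 3868 m/s.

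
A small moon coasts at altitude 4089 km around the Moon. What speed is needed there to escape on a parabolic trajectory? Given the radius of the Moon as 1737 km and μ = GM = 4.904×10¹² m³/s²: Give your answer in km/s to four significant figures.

v_esc ≈ 1.297 km/s

r = 1737 + 4089 = 5826.0 km = 5.8260×10⁶ m.
Escape speed v_esc = √(2μ/r) = √(2 × 4.904×10¹² / 5.826×10⁶) = √(1.683×10⁶) = 1297 m/s.
= 1.297 km/s.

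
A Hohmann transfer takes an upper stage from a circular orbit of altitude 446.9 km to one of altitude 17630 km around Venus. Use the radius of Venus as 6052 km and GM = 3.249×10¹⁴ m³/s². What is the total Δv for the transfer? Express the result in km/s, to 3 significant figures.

r₁ = 6052 + 446.9 = 6498.9 km = 6.4989×10⁶ m.
r₂ = 6052 + 17630 = 23682 km = 2.3682×10⁷ m.
Transfer ellipse a_t = (r₁ + r₂)/2 = 1.509×10⁷ m.
At r₁: circular v_c1 = √(μ/r₁) = 7071 m/s; transfer-periapsis v_p = √[μ(2/r₁ − 1/a_t)] = 8858 m/s.
Δv₁ = v_p − v_c1 = 1787 m/s.
At r₂: circular v_c2 = √(μ/r₂) = 3704 m/s; transfer-apoapsis v_a = √[μ(2/r₂ − 1/a_t)] = 2431 m/s.
Δv₂ = v_c2 − v_a = 1273 m/s.
Total Δv = Δv₁ + Δv₂ = 3060 m/s = 3.060 km/s.

Δv_total ≈ 3.06 km/s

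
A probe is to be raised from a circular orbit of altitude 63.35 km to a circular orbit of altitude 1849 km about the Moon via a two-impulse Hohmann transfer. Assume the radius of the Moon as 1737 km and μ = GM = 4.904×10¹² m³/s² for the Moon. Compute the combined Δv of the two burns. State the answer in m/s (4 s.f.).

Δv_total ≈ 467.3 m/s

r₁ = 1737 + 63.35 = 1800.3 km = 1.8004×10⁶ m.
r₂ = 1737 + 1849 = 3586.0 km = 3.5860×10⁶ m.
Transfer ellipse a_t = (r₁ + r₂)/2 = 2.693×10⁶ m.
At r₁: circular v_c1 = √(μ/r₁) = 1650 m/s; transfer-perilune v_p = √[μ(2/r₁ − 1/a_t)] = 1904 m/s.
Δv₁ = v_p − v_c1 = 254.0 m/s.
At r₂: circular v_c2 = √(μ/r₂) = 1169 m/s; transfer-apolune v_a = √[μ(2/r₂ − 1/a_t)] = 956.1 m/s.
Δv₂ = v_c2 − v_a = 213.3 m/s.
Total Δv = Δv₁ + Δv₂ = 467.3 m/s.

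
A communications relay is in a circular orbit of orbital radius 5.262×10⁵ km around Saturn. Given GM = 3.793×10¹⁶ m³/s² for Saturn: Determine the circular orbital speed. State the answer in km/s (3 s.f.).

r = 5.262×10⁵ km = 5.262×10⁸ m.
For a circular orbit v = √(μ/r) = √(3.793×10¹⁶ / 5.262×10⁸) = √(7.208×10⁷) = 8490 m/s.
That is 8.490 km/s.

v ≈ 8.49 km/s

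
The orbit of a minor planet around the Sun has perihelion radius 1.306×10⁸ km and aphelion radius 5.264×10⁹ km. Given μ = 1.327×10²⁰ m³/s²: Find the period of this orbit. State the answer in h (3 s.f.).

Semi-major axis a = (r_p + r_a)/2 = (1.3060×10⁸ + 5.2640×10⁹)/2 = 2.6973×10⁹ km = 2.697×10¹² m.
By Kepler's third law T = 2π√(a³/μ) = 2π × 3.846×10⁸ = 2.416×10⁹ s.
= 6.712×10⁵ h.

T ≈ 671000 h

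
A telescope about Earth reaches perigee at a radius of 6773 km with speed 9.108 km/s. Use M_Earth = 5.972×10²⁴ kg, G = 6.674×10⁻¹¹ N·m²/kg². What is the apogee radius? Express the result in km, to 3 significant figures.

μ = GM = 6.674×10⁻¹¹ × 5.972×10²⁴ = 3.986×10¹⁴ m³/s².
r_p = 6.773×10⁶ m.
Specific energy ε = v²/2 − μ/r = -1.737×10⁷ J/kg, so a = −μ/(2ε) = 1.147×10⁷ m.
The apsides satisfy r_p + r_a = 2a, so the apogee radius is 2a − r_p = 1.617×10⁷ m = 16174 km.

apogee radius ≈ 16200 km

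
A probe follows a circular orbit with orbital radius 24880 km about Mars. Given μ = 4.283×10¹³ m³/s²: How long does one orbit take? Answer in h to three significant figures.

r = 24880 km = 2.488×10⁷ m.
Kepler's third law: T = 2π√(r³/μ) = 2π√((2.488×10⁷)³ / 4.283×10¹³).
r³/μ = 3.596×10⁸ s², so T = 2π × 1.896×10⁴ = 1.191×10⁵ s.
Converting: 1.191×10⁵ s ÷ 3600 = 33.10 h.

T ≈ 33.1 h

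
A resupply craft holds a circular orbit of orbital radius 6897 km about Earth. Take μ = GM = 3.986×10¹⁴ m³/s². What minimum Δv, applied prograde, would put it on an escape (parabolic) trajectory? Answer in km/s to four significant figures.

r = 6897 km = 6.897×10⁶ m.
Circular speed v_c = √(μ/r) = 7602 m/s.
Escape speed v_esc = √(2μ/r) = √2 × v_c = 10750 m/s.
Δv = v_esc − v_c = 3149 m/s = 3.149 km/s.

Δv ≈ 3.149 km/s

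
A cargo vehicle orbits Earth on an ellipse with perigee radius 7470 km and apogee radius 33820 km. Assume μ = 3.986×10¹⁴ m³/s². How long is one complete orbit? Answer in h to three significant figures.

T ≈ 8.20 h

Semi-major axis a = (r_p + r_a)/2 = (7470.0 + 33820)/2 = 20645 km = 2.064×10⁷ m.
By Kepler's third law T = 2π√(a³/μ) = 2π × 4.698×10³ = 2.952×10⁴ s.
= 8.200 h.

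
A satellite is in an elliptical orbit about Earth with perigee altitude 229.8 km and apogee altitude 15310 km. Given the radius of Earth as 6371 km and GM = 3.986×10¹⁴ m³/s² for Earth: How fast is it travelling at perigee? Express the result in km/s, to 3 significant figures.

v ≈ 9.62 km/s

r_p = 6371 + 229.8 = 6600.8 km = 6.6008×10⁶ m.
r_a = 6371 + 15310 = 21681 km = 2.1681×10⁷ m.
Semi-major axis a = (r_p + r_a)/2 = 14141 km = 1.414×10⁷ m.
Vis-viva: v² = μ(2/r − 1/a) = 3.986×10¹⁴ × (3.030×10⁻⁷ − 7.072×10⁻⁸) = 9.259×10⁷ m²/s².
v = 9622 m/s = 9.622 km/s.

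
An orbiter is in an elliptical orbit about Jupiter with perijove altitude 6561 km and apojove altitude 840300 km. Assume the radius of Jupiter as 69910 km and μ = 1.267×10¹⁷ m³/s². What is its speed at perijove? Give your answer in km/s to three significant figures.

v ≈ 55.3 km/s

r_p = 69910 + 6561 = 76471 km = 7.6471×10⁷ m.
r_a = 69910 + 840300 = 910210 km = 9.1021×10⁸ m.
Semi-major axis a = (r_p + r_a)/2 = 4.9334×10⁵ km = 4.933×10⁸ m.
Vis-viva: v² = μ(2/r − 1/a) = 1.267×10¹⁷ × (2.615×10⁻⁸ − 2.027×10⁻⁹) = 3.057×10⁹ m²/s².
v = 55290 m/s = 55.29 km/s.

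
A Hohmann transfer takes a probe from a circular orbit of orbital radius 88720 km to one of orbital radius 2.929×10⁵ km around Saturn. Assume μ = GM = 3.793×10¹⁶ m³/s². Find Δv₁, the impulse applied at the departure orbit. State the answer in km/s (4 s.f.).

Δv ≈ 4.941 km/s

r₁ = 88720 km = 8.872×10⁷ m.
r₂ = 2.929×10⁵ km = 2.929×10⁸ m.
Transfer ellipse a_t = (r₁ + r₂)/2 = 1.908×10⁸ m.
At r₁: circular v_c1 = √(μ/r₁) = 20680 m/s; transfer-perikrone v_p = √[μ(2/r₁ − 1/a_t)] = 25620 m/s.
Δv₁ = v_p − v_c1 = 4941 m/s.
= 4.941 km/s.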